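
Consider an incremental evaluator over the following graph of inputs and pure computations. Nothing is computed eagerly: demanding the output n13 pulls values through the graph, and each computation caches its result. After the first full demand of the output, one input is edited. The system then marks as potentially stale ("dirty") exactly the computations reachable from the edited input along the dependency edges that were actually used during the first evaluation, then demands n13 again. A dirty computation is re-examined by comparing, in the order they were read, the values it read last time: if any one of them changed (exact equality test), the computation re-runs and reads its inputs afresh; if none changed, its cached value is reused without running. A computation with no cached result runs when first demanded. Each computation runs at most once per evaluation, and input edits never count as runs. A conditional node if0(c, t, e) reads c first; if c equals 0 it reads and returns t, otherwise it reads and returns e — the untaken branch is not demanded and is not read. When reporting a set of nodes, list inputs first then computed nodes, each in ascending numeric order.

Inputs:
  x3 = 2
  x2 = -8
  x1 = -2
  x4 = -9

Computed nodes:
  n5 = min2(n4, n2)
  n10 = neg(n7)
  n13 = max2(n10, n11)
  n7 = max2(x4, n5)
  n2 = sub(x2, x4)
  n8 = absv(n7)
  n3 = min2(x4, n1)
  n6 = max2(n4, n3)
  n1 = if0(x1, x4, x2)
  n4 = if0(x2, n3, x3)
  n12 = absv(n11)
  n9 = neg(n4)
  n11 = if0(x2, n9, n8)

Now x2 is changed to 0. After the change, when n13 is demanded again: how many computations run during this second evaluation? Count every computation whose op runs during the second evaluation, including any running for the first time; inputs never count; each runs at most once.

Initial pass — values computed on the first demand:
  n2 = sub(-8, -9) = 1
  n4 = if0(x2=-8 -> else branch x3) = 2
  n5 = min2(2, 1) = 1
  n7 = max2(-9, 1) = 1
  n8 = absv(1) = 1
  n10 = neg(1) = -1
  n11 = if0(x2=-8 -> else branch n8) = 1
  n13 = max2(-1, 1) = 1

Second demand — change propagation:
  n1: newly demanded (no cache) — executes and yields 0.
  n2: re-runs because x2 -8->0; new result 9.
  n3: newly demanded (no cache) — executes and yields -9.
  n4: re-runs because x2 -8->0; new result -9.
  n5: re-runs because n4 2->-9; n2 1->9; new result -9.
  n7: re-runs because n5 1->-9; new result -9.
  n8: dirty yet unreached — the second evaluation never asks for it.
  n9: newly demanded (no cache) — executes and yields 9.
  n10: re-runs because n7 1->-9; new result 9.
  n11: re-runs because x2 -8->0; new result 9.
  n13: re-runs because n10 -1->9; n11 1->9; new result 9.

The important point: the flipped condition redirects demand; n8 is left stale, never re-checked.

Run set: n1, n2, n3, n4, n5, n7, n9, n10, n11, n13 (10 run).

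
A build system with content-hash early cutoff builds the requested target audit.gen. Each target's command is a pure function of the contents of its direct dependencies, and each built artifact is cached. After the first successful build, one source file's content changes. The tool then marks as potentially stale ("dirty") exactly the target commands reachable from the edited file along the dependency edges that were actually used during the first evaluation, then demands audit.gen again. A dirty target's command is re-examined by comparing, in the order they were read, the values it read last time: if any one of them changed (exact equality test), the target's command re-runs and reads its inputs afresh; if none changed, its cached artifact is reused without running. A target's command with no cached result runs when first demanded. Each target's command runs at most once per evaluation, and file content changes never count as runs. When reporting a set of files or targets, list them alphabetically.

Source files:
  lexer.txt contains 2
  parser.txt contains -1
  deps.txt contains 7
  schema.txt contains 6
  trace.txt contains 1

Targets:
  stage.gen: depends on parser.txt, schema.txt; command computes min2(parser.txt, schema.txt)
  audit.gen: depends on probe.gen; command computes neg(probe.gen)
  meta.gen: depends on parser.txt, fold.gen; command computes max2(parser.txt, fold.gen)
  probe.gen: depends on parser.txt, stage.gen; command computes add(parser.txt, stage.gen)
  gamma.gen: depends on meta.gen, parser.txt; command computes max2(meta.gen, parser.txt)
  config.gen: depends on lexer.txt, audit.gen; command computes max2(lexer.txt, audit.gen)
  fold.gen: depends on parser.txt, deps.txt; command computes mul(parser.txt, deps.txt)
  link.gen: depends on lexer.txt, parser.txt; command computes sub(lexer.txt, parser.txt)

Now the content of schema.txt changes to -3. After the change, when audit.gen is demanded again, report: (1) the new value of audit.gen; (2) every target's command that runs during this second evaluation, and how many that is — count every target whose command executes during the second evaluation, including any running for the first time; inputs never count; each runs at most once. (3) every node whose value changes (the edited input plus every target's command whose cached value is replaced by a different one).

First evaluation (everything demanded from the output):
  stage.gen = min2(-1, 6) = -1
  probe.gen = add(-1, -1) = -2
  audit.gen = neg(-2) = 2

Propagation after the edit:
  stage.gen: runs — schema.txt 6->-3; result -3.
  probe.gen: runs — stage.gen -1->-3; result -4.
  audit.gen: runs — probe.gen -2->-4; result 4.

New value of audit.gen: 4.
Target commands that run: audit.gen, probe.gen, stage.gen — 3 in total.
Values that change: audit.gen, probe.gen, schema.txt, stage.gen.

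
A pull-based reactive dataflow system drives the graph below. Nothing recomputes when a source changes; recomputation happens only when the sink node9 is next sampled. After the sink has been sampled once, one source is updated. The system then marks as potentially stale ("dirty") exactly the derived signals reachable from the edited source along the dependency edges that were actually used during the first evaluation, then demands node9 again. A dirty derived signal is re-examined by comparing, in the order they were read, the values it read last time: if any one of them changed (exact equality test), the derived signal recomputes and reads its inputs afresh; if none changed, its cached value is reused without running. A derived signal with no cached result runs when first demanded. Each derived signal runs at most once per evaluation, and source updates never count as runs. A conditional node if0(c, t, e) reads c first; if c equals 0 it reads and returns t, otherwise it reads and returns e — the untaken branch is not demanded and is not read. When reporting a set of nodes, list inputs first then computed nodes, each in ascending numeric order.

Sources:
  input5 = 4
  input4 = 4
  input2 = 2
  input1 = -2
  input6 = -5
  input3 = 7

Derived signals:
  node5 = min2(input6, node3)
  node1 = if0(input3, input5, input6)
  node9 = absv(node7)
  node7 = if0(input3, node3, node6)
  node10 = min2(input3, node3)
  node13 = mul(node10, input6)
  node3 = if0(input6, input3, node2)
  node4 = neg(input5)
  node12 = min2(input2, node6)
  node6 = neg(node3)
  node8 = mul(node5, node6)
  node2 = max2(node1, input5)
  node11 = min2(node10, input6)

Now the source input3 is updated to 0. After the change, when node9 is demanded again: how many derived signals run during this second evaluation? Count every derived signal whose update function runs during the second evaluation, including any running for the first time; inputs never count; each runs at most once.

First evaluation (everything demanded from the output):
  node1 = if0(input3=7 -> else branch input6) = -5
  node2 = max2(-5, 4) = 4
  node3 = if0(input6=-5 -> else branch node2) = 4
  node6 = neg(4) = -4
  node7 = if0(input3=7 -> else branch node6) = -4
  node9 = absv(-4) = 4

Propagation after the edit:
  node1: runs — input3 7->0; result 4.
  node2: runs — node1 -5->4; result 4 (same value as before).
  node3: checked — values it read are unchanged (input6 unchanged, node2 unchanged); reused cached 4 without running.
  node6: marked dirty but never re-examined — demand shifted away from it.
  node7: runs — input3 7->0; result 4.
  node9: runs — node7 -4->4; result 4 (same value as before).

Key observation: a condition flipped, so demand moved to the other branch — node6 is never re-examined.

Derived signals that run: node1, node2, node7, node9 — 4 in total.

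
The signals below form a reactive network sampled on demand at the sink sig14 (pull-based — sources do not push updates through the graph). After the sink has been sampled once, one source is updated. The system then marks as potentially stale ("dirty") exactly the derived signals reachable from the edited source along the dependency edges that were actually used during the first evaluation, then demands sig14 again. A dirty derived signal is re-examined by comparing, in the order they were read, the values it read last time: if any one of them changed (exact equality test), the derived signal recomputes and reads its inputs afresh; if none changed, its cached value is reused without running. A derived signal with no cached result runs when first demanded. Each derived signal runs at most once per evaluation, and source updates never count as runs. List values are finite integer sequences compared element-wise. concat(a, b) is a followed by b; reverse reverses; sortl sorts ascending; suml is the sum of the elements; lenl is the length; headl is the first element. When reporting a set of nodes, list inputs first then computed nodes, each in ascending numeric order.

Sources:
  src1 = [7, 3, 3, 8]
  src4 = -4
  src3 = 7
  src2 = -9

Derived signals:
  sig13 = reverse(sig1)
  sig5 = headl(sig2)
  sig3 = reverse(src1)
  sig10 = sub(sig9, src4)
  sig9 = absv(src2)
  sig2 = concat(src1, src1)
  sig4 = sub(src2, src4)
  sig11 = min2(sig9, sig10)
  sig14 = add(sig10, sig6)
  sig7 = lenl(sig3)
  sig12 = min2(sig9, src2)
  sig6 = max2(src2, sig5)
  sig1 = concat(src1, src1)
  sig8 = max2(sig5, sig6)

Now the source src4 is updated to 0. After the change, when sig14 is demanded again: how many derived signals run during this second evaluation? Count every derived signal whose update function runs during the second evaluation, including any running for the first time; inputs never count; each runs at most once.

Run set: sig10, sig14 (2 run).

Initial pass — values computed on the first demand:
  sig2 = concat([7, 3, 3, 8], [7, 3, 3, 8]) = [7, 3, 3, 8, 7, 3, 3, 8]
  sig5 = headl([7, 3, 3, 8, 7, 3, 3, 8]) = 7
  sig6 = max2(-9, 7) = 7
  sig9 = absv(-9) = 9
  sig10 = sub(9, -4) = 13
  sig14 = add(13, 7) = 20

Second demand — change propagation:
  sig10: re-runs because src4 -4->0; new result 9.
  sig14: re-runs because sig10 13->9; new result 16.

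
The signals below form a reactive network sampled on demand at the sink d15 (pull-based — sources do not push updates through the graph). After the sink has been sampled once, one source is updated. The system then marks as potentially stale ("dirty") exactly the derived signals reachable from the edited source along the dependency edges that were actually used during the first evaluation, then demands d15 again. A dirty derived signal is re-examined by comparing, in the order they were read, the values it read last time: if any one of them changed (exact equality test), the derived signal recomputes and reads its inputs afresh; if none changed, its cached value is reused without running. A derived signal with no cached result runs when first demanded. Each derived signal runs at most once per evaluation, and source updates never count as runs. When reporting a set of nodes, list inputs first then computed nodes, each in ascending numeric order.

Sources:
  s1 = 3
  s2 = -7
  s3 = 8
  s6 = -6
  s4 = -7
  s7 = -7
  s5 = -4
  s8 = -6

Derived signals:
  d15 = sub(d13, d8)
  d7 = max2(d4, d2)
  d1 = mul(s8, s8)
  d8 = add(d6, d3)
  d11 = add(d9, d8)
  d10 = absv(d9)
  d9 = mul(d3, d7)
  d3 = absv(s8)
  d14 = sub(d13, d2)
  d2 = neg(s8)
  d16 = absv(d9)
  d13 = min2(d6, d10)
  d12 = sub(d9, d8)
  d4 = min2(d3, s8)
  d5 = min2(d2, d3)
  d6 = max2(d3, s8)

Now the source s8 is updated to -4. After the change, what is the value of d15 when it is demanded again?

Initial pass — values computed on the first demand:
  d2 = neg(-6) = 6
  d3 = absv(-6) = 6
  d4 = min2(6, -6) = -6
  d6 = max2(6, -6) = 6
  d7 = max2(-6, 6) = 6
  d8 = add(6, 6) = 12
  d9 = mul(6, 6) = 36
  d10 = absv(36) = 36
  d13 = min2(6, 36) = 6
  d15 = sub(6, 12) = -6

Second demand — change propagation:
  d2: re-runs because s8 -6->-4; new result 4.
  d3: re-runs because s8 -6->-4; new result 4.
  d4: re-runs because d3 6->4; s8 -6->-4; new result -4.
  d6: re-runs because d3 6->4; s8 -6->-4; new result 4.
  d7: re-runs because d4 -6->-4; d2 6->4; new result 4.
  d8: re-runs because d6 6->4; d3 6->4; new result 8.
  d9: re-runs because d3 6->4; d7 6->4; new result 16.
  d10: re-runs because d9 36->16; new result 16.
  d13: re-runs because d6 6->4; d10 36->16; new result 4.
  d15: re-runs because d13 6->4; d8 12->8; new result -4.

d15 now evaluates to -4.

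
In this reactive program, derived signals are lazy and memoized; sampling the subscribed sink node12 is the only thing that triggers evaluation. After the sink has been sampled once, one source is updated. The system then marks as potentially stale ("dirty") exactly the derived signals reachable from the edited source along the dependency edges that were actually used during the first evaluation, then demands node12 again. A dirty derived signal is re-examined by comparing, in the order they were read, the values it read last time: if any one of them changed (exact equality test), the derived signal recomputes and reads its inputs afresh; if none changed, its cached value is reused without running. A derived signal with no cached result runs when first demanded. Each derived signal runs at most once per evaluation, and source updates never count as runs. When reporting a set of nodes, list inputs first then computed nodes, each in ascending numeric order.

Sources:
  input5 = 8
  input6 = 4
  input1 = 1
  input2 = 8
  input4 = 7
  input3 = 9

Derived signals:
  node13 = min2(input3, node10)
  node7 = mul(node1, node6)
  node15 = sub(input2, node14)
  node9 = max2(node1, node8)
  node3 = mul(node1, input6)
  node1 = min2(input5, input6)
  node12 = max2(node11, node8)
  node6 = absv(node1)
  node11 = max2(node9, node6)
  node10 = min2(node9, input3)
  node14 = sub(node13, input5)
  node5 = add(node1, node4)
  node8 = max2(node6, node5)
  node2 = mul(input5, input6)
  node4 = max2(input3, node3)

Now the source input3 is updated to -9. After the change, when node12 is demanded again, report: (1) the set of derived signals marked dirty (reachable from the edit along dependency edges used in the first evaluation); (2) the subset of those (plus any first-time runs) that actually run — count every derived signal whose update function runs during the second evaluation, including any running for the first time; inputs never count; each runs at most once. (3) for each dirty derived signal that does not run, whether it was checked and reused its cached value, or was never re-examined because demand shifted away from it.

The edit dirties: node4, node5, node8, node9, node11, node12.
1 derived signals run: node4.
Cache hits after checking: node5, node8, node9, node11, node12.
Note the absorption at node4: it re-runs yet its value is the same, leaving the output's value untouched.

First demand of the output computes:
  node1 = min2(8, 4) = 4
  node3 = mul(4, 4) = 16
  node4 = max2(9, 16) = 16
  node5 = add(4, 16) = 20
  node6 = absv(4) = 4
  node8 = max2(4, 20) = 20
  node9 = max2(4, 20) = 20
  node11 = max2(20, 4) = 20
  node12 = max2(20, 20) = 20

After the edit, cleaning proceeds:
  node4: a read changed (input3 9->-9) — executes, giving 16 — identical to its old value.
  node5: dirty, but its reads are unchanged (node1 unchanged, node4 unchanged); cached 20 stands.
  node8: dirty, but its reads are unchanged (node6 unchanged, node5 unchanged); cached 20 stands.
  node9: dirty, but its reads are unchanged (node1 unchanged, node8 unchanged); cached 20 stands.
  node11: dirty, but its reads are unchanged (node9 unchanged, node6 unchanged); cached 20 stands.
  node12: dirty, but its reads are unchanged (node11 unchanged, node8 unchanged); cached 20 stands.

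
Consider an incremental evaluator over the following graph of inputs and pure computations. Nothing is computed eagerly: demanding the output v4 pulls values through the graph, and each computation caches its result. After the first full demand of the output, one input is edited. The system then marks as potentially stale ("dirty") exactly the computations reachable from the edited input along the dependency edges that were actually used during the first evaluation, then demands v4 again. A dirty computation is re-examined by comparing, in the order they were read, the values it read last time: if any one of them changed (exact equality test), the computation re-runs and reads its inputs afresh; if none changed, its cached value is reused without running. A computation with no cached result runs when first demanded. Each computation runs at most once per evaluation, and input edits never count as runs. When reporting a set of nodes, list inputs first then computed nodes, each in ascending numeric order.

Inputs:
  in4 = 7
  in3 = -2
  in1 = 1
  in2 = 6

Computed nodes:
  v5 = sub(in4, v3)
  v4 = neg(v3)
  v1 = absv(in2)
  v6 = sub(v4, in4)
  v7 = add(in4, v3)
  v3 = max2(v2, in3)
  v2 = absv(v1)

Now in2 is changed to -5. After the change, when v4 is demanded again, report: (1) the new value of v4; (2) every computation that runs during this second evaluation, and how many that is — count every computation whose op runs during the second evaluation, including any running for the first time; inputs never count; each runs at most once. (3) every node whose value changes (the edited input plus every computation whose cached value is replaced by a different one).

Initial pass — values computed on the first demand:
  v1 = absv(6) = 6
  v2 = absv(6) = 6
  v3 = max2(6, -2) = 6
  v4 = neg(6) = -6

Second demand — change propagation:
  v1: re-runs because in2 6->-5; new result 5.
  v2: re-runs because v1 6->5; new result 5.
  v3: re-runs because v2 6->5; new result 5.
  v4: re-runs because v3 6->5; new result -5.

v4 now evaluates to -5.
Run set: v1, v2, v3, v4 (4 run).
Changed values: in2, v1, v2, v3, v4.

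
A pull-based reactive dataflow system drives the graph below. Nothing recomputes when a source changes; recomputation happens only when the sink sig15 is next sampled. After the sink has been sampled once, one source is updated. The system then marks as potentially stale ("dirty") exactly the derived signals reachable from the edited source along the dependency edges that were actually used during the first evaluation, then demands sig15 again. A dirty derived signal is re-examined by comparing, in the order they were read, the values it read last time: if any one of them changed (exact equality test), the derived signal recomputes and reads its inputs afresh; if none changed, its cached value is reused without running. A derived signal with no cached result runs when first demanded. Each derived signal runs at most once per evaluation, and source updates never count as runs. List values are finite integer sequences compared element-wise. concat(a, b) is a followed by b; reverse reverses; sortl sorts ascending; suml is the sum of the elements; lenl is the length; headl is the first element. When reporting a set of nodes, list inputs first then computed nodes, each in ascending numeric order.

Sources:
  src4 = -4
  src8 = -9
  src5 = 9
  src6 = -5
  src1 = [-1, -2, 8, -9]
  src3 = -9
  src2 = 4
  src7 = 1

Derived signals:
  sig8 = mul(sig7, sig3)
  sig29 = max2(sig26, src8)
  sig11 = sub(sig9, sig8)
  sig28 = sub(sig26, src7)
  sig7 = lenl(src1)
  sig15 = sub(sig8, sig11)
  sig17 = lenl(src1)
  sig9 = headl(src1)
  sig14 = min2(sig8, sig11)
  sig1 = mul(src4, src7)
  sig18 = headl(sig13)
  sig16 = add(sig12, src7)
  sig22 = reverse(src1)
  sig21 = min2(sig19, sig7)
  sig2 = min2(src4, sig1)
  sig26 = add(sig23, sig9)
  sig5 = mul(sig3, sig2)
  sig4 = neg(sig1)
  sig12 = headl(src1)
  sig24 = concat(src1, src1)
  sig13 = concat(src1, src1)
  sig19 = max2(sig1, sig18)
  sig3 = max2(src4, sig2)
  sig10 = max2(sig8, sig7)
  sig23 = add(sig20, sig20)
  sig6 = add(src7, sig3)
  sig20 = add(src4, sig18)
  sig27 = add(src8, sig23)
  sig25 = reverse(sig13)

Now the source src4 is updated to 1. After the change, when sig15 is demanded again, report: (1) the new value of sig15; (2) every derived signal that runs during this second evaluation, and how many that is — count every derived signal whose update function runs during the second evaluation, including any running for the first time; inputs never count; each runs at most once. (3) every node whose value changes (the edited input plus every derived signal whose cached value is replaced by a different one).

First evaluation (everything demanded from the output):
  sig1 = mul(-4, 1) = -4
  sig2 = min2(-4, -4) = -4
  sig3 = max2(-4, -4) = -4
  sig7 = lenl([-1, -2, 8, -9]) = 4
  sig8 = mul(4, -4) = -16
  sig9 = headl([-1, -2, 8, -9]) = -1
  sig11 = sub(-1, -16) = 15
  sig15 = sub(-16, 15) = -31

Propagation after the edit:
  sig1: runs — src4 -4->1; result 1.
  sig2: runs — src4 -4->1; sig1 -4->1; result 1.
  sig3: runs — src4 -4->1; sig2 -4->1; result 1.
  sig8: runs — sig3 -4->1; result 4.
  sig11: runs — sig8 -16->4; result -5.
  sig15: runs — sig8 -16->4; sig11 15->-5; result 9.

New value of sig15: 9.
Derived signals that run: sig1, sig2, sig3, sig8, sig11, sig15 — 6 in total.
Values that change: src4, sig1, sig2, sig3, sig8, sig11, sig15.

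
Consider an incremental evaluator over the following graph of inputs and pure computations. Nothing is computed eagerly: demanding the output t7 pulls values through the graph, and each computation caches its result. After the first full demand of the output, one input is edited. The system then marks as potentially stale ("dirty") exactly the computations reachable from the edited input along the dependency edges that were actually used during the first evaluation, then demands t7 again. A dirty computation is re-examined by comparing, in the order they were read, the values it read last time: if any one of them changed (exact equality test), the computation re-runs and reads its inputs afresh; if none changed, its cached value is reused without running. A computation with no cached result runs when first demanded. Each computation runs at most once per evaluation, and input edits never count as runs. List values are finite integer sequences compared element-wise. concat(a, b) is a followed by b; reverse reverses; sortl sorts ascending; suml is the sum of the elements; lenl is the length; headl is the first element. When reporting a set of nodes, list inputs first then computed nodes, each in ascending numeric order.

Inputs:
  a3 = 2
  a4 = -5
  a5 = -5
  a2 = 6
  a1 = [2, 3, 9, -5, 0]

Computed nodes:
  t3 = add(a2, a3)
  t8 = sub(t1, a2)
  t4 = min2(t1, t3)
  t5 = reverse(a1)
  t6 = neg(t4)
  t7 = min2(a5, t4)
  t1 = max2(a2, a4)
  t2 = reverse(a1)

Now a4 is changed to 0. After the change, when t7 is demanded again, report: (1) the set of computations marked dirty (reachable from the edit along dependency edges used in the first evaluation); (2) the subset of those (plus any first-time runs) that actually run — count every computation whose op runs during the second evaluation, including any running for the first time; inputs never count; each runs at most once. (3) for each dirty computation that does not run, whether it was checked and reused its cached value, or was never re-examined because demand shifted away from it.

Dirty set: t1, t4, t7.
Run set: t1 (1 run).
Re-examined without running (cache reused): t4, t7.
The important point: t1 recomputes to an identical value, and the output ends up unchanged.

Initial pass — values computed on the first demand:
  t1 = max2(6, -5) = 6
  t3 = add(6, 2) = 8
  t4 = min2(6, 8) = 6
  t7 = min2(-5, 6) = -5

Second demand — change propagation:
  t1: re-runs because a4 -5->0; new result 6 (unchanged).
  t4: re-examined; everything it read last time is the same (t1 unchanged, t3 unchanged) — cache 6 kept, no run.
  t7: re-examined; everything it read last time is the same (a5 unchanged, t4 unchanged) — cache -5 kept, no run.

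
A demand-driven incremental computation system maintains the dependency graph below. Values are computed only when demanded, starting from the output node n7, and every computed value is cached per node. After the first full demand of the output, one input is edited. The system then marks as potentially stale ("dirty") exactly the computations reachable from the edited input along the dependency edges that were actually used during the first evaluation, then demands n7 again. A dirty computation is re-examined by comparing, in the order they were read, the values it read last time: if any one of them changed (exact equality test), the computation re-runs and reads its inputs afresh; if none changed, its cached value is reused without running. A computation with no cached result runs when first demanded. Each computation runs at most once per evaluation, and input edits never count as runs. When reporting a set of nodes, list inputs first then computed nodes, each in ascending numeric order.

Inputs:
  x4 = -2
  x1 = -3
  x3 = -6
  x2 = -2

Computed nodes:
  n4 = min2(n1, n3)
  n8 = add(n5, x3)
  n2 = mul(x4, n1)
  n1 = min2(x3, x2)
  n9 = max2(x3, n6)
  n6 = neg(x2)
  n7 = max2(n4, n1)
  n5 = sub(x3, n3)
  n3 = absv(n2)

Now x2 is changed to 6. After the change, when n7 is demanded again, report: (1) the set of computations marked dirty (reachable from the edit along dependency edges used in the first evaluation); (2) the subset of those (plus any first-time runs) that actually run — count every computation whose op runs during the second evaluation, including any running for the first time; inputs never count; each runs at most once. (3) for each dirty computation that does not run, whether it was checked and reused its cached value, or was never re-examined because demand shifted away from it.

First evaluation (everything demanded from the output):
  n1 = min2(-6, -2) = -6
  n2 = mul(-2, -6) = 12
  n3 = absv(12) = 12
  n4 = min2(-6, 12) = -6
  n7 = max2(-6, -6) = -6

Propagation after the edit:
  n1: runs — x2 -2->6; result -6 (same value as before).
  n2: checked — values it read are unchanged (x4 unchanged, n1 unchanged); reused cached 12 without running.
  n3: checked — values it read are unchanged (n2 unchanged); reused cached 12 without running.
  n4: checked — values it read are unchanged (n1 unchanged, n3 unchanged); reused cached -6 without running.
  n7: checked — values it read are unchanged (n4 unchanged, n1 unchanged); reused cached -6 without running.

Key observation: the change is absorbed at n1 — it re-runs but produces the same value, and the output's value is unchanged.

Marked dirty: n1, n2, n3, n4, n7.
Computations that run: n1 — 1 in total.
Checked but reused from cache: n2, n3, n4, n7.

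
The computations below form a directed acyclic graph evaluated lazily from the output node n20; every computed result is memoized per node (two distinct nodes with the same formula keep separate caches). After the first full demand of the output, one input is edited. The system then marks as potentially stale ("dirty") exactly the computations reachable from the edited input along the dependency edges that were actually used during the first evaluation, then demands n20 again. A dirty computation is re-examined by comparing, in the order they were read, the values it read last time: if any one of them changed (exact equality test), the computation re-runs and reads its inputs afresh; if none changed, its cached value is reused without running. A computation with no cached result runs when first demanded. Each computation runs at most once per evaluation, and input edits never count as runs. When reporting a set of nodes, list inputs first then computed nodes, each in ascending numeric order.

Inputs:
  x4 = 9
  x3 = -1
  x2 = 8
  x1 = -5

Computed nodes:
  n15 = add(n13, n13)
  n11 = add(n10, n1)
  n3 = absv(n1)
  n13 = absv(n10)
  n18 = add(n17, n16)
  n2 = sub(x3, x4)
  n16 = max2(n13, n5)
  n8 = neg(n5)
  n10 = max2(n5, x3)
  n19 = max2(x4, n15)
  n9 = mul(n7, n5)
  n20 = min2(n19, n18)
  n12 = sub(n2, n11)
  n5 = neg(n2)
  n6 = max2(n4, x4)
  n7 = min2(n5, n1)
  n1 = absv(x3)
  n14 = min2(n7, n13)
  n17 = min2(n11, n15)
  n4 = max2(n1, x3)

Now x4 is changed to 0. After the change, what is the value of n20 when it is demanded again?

First demand of the output computes:
  n1 = absv(-1) = 1
  n2 = sub(-1, 9) = -10
  n5 = neg(-10) = 10
  n10 = max2(10, -1) = 10
  n11 = add(10, 1) = 11
  n13 = absv(10) = 10
  n15 = add(10, 10) = 20
  n16 = max2(10, 10) = 10
  n17 = min2(11, 20) = 11
  n18 = add(11, 10) = 21
  n19 = max2(9, 20) = 20
  n20 = min2(20, 21) = 20

After the edit, cleaning proceeds:
  n2: a read changed (x4 9->0) — executes, giving -1.
  n5: a read changed (n2 -10->-1) — executes, giving 1.
  n10: a read changed (n5 10->1) — executes, giving 1.
  n11: a read changed (n10 10->1) — executes, giving 2.
  n13: a read changed (n10 10->1) — executes, giving 1.
  n15: a read changed (n13 10->1; n13 10->1) — executes, giving 2.
  n16: a read changed (n13 10->1; n5 10->1) — executes, giving 1.
  n17: a read changed (n11 11->2; n15 20->2) — executes, giving 2.
  n18: a read changed (n17 11->2; n16 10->1) — executes, giving 3.
  n19: a read changed (x4 9->0; n15 20->2) — executes, giving 2.
  n20: a read changed (n19 20->2; n18 21->3) — executes, giving 2.

Demanding n20 again yields 2.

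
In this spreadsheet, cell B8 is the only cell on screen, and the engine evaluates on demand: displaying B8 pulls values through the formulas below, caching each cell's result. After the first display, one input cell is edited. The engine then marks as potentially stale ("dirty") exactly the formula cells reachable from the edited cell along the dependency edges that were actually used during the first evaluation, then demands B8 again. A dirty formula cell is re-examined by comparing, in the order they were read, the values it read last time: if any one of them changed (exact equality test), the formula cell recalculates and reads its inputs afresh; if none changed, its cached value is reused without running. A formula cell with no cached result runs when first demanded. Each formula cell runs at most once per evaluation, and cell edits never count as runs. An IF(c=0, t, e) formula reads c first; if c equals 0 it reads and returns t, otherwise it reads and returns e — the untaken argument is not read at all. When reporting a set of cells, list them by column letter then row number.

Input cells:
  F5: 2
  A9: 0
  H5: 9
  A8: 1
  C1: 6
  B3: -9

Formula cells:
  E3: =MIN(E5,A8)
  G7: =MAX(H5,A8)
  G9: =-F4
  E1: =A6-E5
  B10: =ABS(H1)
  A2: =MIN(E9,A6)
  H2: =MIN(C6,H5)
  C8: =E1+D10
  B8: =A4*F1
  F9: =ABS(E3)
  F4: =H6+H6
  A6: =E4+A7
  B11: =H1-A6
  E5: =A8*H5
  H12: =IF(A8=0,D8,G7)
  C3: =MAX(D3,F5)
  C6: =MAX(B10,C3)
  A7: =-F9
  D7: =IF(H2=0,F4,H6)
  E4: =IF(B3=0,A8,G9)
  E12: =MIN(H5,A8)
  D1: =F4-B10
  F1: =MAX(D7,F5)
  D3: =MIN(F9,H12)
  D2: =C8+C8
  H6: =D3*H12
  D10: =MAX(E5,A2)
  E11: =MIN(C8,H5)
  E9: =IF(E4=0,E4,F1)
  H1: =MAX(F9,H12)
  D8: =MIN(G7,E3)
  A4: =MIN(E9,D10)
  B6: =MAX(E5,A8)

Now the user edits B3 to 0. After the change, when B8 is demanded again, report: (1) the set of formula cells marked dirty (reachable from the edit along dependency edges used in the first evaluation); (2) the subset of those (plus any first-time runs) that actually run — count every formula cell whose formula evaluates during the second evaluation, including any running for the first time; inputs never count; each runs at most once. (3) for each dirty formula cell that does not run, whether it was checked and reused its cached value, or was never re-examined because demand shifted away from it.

Initial pass — values computed on the first demand:
  E5 = 1 * 9 = 9
  E3 = MIN(9, 1) = 1
  F9 = ABS(1) = 1
  A7 = -(1) = -1
  G7 = MAX(9, 1) = 9
  H12 = IF(A8=0: A8=1 -> else branch G7) = 9
  D3 = MIN(1, 9) = 1
  C3 = MAX(1, 2) = 2
  H1 = MAX(1, 9) = 9
  B10 = ABS(9) = 9
  C6 = MAX(9, 2) = 9
  H2 = MIN(9, 9) = 9
  H6 = 1 * 9 = 9
  F4 = 9 + 9 = 18
  D7 = IF(H2=0: H2=9 -> else branch H6) = 9
  F1 = MAX(9, 2) = 9
  G9 = -(18) = -18
  E4 = IF(B3=0: B3=-9 -> else branch G9) = -18
  A6 = -18 + -1 = -19
  E9 = IF(E4=0: E4=-18 -> else branch F1) = 9
  A2 = MIN(9, -19) = -19
  D10 = MAX(9, -19) = 9
  A4 = MIN(9, 9) = 9
  B8 = 9 * 9 = 81

Second demand — change propagation:
  E4: re-runs because B3 -9->0; new result 1.
  A6: re-runs because E4 -18->1; new result 0.
  E9: re-runs because E4 -18->1; new result 9 (unchanged).
  A2: re-runs because A6 -19->0; new result 0.
  D10: re-runs because A2 -19->0; new result 9 (unchanged).
  A4: re-examined; everything it read last time is the same (E9 unchanged, D10 unchanged) — cache 9 kept, no run.
  B8: re-examined; everything it read last time is the same (A4 unchanged, F1 unchanged) — cache 81 kept, no run.

The important point: at A4 every value read last time is unchanged, so the dirty flag clears without a run.

Dirty set: A2, A4, A6, B8, D10, E4, E9.
Run set: A2, A6, D10, E4, E9 (5 run).
Re-examined without running (cache reused): A4, B8.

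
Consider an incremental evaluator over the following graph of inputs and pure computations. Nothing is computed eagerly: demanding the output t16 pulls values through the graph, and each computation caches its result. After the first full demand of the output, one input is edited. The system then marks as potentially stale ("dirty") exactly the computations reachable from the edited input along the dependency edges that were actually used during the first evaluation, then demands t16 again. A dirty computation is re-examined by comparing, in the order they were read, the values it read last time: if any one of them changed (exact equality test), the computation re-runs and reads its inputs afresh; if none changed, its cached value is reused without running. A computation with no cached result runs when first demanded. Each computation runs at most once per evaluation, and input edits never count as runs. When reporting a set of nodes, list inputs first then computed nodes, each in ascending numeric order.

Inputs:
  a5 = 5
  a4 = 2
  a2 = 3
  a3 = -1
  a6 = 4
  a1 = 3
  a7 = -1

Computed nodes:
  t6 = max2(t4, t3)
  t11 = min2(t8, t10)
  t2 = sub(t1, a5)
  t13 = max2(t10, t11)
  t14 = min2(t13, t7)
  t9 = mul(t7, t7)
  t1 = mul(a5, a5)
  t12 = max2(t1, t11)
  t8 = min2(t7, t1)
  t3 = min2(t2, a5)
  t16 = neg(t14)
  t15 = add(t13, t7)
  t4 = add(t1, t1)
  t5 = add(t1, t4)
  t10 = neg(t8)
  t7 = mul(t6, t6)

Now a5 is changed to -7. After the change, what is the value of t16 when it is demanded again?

Initial pass — values computed on the first demand:
  t1 = mul(5, 5) = 25
  t2 = sub(25, 5) = 20
  t3 = min2(20, 5) = 5
  t4 = add(25, 25) = 50
  t6 = max2(50, 5) = 50
  t7 = mul(50, 50) = 2500
  t8 = min2(2500, 25) = 25
  t10 = neg(25) = -25
  t11 = min2(25, -25) = -25
  t13 = max2(-25, -25) = -25
  t14 = min2(-25, 2500) = -25
  t16 = neg(-25) = 25

Second demand — change propagation:
  t1: re-runs because a5 5->-7; a5 5->-7; new result 49.
  t2: re-runs because t1 25->49; a5 5->-7; new result 56.
  t3: re-runs because t2 20->56; a5 5->-7; new result -7.
  t4: re-runs because t1 25->49; t1 25->49; new result 98.
  t6: re-runs because t4 50->98; t3 5->-7; new result 98.
  t7: re-runs because t6 50->98; t6 50->98; new result 9604.
  t8: re-runs because t7 2500->9604; t1 25->49; new result 49.
  t10: re-runs because t8 25->49; new result -49.
  t11: re-runs because t8 25->49; t10 -25->-49; new result -49.
  t13: re-runs because t10 -25->-49; t11 -25->-49; new result -49.
  t14: re-runs because t13 -25->-49; t7 2500->9604; new result -49.
  t16: re-runs because t14 -25->-49; new result 49.

t16 now evaluates to 49.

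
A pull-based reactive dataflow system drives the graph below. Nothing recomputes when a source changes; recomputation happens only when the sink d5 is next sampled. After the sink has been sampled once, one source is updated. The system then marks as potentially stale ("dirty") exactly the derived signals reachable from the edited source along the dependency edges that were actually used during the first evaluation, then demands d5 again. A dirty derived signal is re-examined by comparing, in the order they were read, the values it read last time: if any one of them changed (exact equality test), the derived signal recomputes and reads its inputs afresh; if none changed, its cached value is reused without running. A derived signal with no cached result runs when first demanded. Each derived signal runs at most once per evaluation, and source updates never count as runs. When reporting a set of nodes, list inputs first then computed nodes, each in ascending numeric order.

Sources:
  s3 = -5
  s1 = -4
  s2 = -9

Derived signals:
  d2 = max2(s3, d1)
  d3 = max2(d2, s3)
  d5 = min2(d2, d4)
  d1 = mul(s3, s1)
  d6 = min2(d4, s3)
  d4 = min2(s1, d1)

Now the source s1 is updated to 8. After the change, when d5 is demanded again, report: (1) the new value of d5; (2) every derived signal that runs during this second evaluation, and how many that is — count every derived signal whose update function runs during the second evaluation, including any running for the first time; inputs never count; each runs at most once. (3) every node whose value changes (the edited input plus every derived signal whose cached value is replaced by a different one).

First evaluation (everything demanded from the output):
  d1 = mul(-5, -4) = 20
  d2 = max2(-5, 20) = 20
  d4 = min2(-4, 20) = -4
  d5 = min2(20, -4) = -4

Propagation after the edit:
  d1: runs — s1 -4->8; result -40.
  d2: runs — d1 20->-40; result -5.
  d4: runs — s1 -4->8; d1 20->-40; result -40.
  d5: runs — d2 20->-5; d4 -4->-40; result -40.

New value of d5: -40.
Derived signals that run: d1, d2, d4, d5 — 4 in total.
Values that change: s1, d1, d2, d4, d5.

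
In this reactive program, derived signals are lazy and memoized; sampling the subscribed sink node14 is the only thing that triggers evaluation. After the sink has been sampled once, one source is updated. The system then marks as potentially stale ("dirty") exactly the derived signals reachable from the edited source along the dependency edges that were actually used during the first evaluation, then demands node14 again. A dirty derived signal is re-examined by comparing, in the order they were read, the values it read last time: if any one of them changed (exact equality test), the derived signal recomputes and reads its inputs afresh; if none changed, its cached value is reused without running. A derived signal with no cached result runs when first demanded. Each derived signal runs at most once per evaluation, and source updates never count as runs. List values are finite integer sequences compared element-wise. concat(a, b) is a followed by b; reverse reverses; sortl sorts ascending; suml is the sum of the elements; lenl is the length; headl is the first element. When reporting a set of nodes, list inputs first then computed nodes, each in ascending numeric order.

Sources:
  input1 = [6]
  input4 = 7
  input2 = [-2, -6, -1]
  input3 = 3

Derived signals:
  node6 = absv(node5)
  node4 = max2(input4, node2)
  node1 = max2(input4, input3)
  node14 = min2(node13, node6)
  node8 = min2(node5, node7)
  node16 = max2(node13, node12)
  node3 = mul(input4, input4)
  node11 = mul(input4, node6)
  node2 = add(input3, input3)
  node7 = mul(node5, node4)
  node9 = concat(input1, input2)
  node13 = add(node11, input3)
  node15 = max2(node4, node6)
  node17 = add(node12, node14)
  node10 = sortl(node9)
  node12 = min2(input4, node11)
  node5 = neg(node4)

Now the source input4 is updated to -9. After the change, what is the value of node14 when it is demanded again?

Demanding node14 again yields -51.

First demand of the output computes:
  node2 = add(3, 3) = 6
  node4 = max2(7, 6) = 7
  node5 = neg(7) = -7
  node6 = absv(-7) = 7
  node11 = mul(7, 7) = 49
  node13 = add(49, 3) = 52
  node14 = min2(52, 7) = 7

After the edit, cleaning proceeds:
  node4: a read changed (input4 7->-9) — executes, giving 6.
  node5: a read changed (node4 7->6) — executes, giving -6.
  node6: a read changed (node5 -7->-6) — executes, giving 6.
  node11: a read changed (input4 7->-9; node6 7->6) — executes, giving -54.
  node13: a read changed (node11 49->-54) — executes, giving -51.
  node14: a read changed (node13 52->-51; node6 7->6) — executes, giving -51.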